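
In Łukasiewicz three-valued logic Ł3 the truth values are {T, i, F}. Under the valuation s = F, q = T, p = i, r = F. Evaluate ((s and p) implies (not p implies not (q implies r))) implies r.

F

s and p = F and i = F
not p = not i = i
q implies r = T implies F = F
not (q implies r) = not F = T
not p implies not (q implies r) = i implies T = T
(s and p) implies (not p implies not (q implies r)) = F implies T = T
((s and p) implies (not p implies not (q implies r))) implies r = T implies F = F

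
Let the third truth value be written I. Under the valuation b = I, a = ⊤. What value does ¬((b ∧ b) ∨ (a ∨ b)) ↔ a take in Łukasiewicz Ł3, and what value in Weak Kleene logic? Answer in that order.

In Łukasiewicz Ł3: b ∧ b = I ∧ I = I
a ∨ b = ⊤ ∨ I = ⊤
(b ∧ b) ∨ (a ∨ b) = I ∨ ⊤ = ⊤
¬((b ∧ b) ∨ (a ∨ b)) = ¬⊤ = ⊥
¬((b ∧ b) ∨ (a ∨ b)) ↔ a = ⊥ ↔ ⊤ = ⊥
In Weak Kleene logic: b ∧ b = I ∧ I = I
a ∨ b = ⊤ ∨ I = I
(b ∧ b) ∨ (a ∨ b) = I ∨ I = I
¬((b ∧ b) ∨ (a ∨ b)) = ¬I = I
¬((b ∧ b) ∨ (a ∨ b)) ↔ a = I ↔ ⊤ = I
They differ because Łukasiewicz Ł3 and Weak Kleene logic treat I differently under the binary connectives.

⊥; I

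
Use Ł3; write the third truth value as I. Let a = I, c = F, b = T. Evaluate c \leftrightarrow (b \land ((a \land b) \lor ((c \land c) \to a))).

F

a \land b = I \land T = I
c \land c = F \land F = F
(c \land c) \to a = F \to I = T  [min(1, 1−0+½)]
(a \land b) \lor ((c \land c) \to a) = I \lor T = T
b \land ((a \land b) \lor ((c \land c) \to a)) = T \land T = T
c \leftrightarrow (b \land ((a \land b) \lor ((c \land c) \to a))) = F \leftrightarrow T = F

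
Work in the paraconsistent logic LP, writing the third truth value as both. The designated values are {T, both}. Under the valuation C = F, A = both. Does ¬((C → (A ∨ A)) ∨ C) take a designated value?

A ∨ A = both ∨ both = both
C → (A ∨ A) = F → both = T
(C → (A ∨ A)) ∨ C = T ∨ F = T
¬((C → (A ∨ A)) ∨ C) = ¬T = F
F ∉ {T, both}.

No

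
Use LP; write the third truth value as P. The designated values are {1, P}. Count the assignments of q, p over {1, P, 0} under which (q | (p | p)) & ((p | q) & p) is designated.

Of the 9 assignments, 6 give a value in {1, P}.

6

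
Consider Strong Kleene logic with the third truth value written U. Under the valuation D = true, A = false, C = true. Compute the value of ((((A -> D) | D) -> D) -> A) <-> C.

false

A -> D = false -> true = true
(A -> D) | D = true | true = true
((A -> D) | D) -> D = true -> true = true
(((A -> D) | D) -> D) -> A = true -> false = false
((((A -> D) | D) -> D) -> A) <-> C = false <-> true = false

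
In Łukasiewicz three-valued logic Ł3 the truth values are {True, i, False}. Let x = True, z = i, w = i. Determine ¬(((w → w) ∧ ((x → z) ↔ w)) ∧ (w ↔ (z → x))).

i

w → w = i → i = True
x → z = True → i = i
(x → z) ↔ w = i ↔ i = True
(w → w) ∧ ((x → z) ↔ w) = True ∧ True = True
z → x = i → True = True
w ↔ (z → x) = i ↔ True = i
((w → w) ∧ ((x → z) ↔ w)) ∧ (w ↔ (z → x)) = True ∧ i = i
¬(((w → w) ∧ ((x → z) ↔ w)) ∧ (w ↔ (z → x))) = ¬i = i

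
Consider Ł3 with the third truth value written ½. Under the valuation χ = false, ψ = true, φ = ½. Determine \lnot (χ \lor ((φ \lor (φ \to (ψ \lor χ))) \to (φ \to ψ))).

ψ \lor χ = true \lor false = true
φ \to (ψ \lor χ) = ½ \to true = true  [min(1, 1−½+1)]
φ \lor (φ \to (ψ \lor χ)) = ½ \lor true = true
φ \to ψ = ½ \to true = true
(φ \lor (φ \to (ψ \lor χ))) \to (φ \to ψ) = true \to true = true
χ \lor ((φ \lor (φ \to (ψ \lor χ))) \to (φ \to ψ)) = false \lor true = true
\lnot (χ \lor ((φ \lor (φ \to (ψ \lor χ))) \to (φ \to ψ))) = \lnot true = false

false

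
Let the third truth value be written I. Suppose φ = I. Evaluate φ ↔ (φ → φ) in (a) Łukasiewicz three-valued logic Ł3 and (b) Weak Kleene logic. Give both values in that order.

In Łukasiewicz three-valued logic Ł3: φ → φ = I → I = ⊤  [min(1, 1−½+½)]
φ ↔ (φ → φ) = I ↔ ⊤ = I
In Weak Kleene logic: φ → φ = I → I = I
φ ↔ (φ → φ) = I ↔ I = I

I; I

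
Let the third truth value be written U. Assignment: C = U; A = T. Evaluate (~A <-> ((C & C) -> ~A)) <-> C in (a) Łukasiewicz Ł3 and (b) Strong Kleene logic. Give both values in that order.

In Łukasiewicz Ł3: ~A = ~T = F
C & C = U & U = U
~A = ~T = F
(C & C) -> ~A = U -> F = U  [min(1, 1−½+0)]
~A <-> ((C & C) -> ~A) = F <-> U = U
(~A <-> ((C & C) -> ~A)) <-> C = U <-> U = T
In Strong Kleene logic: ~A = ~T = F
C & C = U & U = U
~A = ~T = F
(C & C) -> ~A = U -> F = U  [~U | F]
~A <-> ((C & C) -> ~A) = F <-> U = U
(~A <-> ((C & C) -> ~A)) <-> C = U <-> U = U
They differ because Łukasiewicz Ł3 and Strong Kleene logic treat U differently under implication.

T; U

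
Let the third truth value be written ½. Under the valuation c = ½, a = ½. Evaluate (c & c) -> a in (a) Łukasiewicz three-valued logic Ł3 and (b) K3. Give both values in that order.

true; ½

In Łukasiewicz three-valued logic Ł3: c & c = ½ & ½ = ½
(c & c) -> a = ½ -> ½ = true  [min(1, 1−½+½)]
In K3: c & c = ½ & ½ = ½
(c & c) -> a = ½ -> ½ = ½  [~½ | ½]
They differ because Łukasiewicz three-valued logic Ł3 and K3 treat ½ differently under implication.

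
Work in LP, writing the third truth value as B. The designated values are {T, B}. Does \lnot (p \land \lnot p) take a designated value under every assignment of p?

Every assignment of p over {T, B, F} gives a value in {T, B}.
In particular, with p=B: \lnot (p \land \lnot p) = B.

Yes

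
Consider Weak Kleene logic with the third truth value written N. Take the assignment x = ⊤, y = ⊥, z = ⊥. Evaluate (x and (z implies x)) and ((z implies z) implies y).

z implies x = ⊥ implies ⊤ = ⊤
x and (z implies x) = ⊤ and ⊤ = ⊤
z implies z = ⊥ implies ⊥ = ⊤
(z implies z) implies y = ⊤ implies ⊥ = ⊥
(x and (z implies x)) and ((z implies z) implies y) = ⊤ and ⊥ = ⊥

⊥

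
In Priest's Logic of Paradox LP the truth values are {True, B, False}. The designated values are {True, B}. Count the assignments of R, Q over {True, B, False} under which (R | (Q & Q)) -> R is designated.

8

Of the 9 assignments, 8 give a value in {True, B}.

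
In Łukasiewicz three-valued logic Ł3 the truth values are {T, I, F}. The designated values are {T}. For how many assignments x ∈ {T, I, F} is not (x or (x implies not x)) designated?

0

x=T: F ·
x=I: F ·
x=F: F ·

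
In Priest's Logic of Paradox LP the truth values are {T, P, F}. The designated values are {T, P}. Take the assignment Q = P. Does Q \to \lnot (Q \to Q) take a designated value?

Yes

Q \to Q = P \to P = P
\lnot (Q \to Q) = \lnot P = P
Q \to \lnot (Q \to Q) = P \to P = P
P ∈ {T, P}.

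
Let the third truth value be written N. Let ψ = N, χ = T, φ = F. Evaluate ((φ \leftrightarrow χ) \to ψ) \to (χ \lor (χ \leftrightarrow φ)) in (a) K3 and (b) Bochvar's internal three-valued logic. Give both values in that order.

In K3: φ \leftrightarrow χ = F \leftrightarrow T = F
(φ \leftrightarrow χ) \to ψ = F \to N = T  [\lnot F \lor N]
χ \leftrightarrow φ = T \leftrightarrow F = F
χ \lor (χ \leftrightarrow φ) = T \lor F = T
((φ \leftrightarrow χ) \to ψ) \to (χ \lor (χ \leftrightarrow φ)) = T \to T = T
In Bochvar's internal three-valued logic: φ \leftrightarrow χ = F \leftrightarrow T = F
(φ \leftrightarrow χ) \to ψ = F \to N = N
χ \leftrightarrow φ = T \leftrightarrow F = F
χ \lor (χ \leftrightarrow φ) = T \lor F = T
((φ \leftrightarrow χ) \to ψ) \to (χ \lor (χ \leftrightarrow φ)) = N \to T = N
They differ because K3 and Bochvar's internal three-valued logic treat N differently under the binary connectives.

T; N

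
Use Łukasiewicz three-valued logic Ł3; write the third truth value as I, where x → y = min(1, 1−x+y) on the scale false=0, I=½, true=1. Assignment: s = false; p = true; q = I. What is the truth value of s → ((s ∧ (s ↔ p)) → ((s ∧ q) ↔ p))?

true

s ↔ p = false ↔ true = false
s ∧ (s ↔ p) = false ∧ false = false
s ∧ q = false ∧ I = false
(s ∧ q) ↔ p = false ↔ true = false
(s ∧ (s ↔ p)) → ((s ∧ q) ↔ p) = false → false = true
s → ((s ∧ (s ↔ p)) → ((s ∧ q) ↔ p)) = false → true = true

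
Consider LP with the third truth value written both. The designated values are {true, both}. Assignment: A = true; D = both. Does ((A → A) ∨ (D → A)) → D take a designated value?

A → A = true → true = true
D → A = both → true = true  [¬both ∨ true]
(A → A) ∨ (D → A) = true ∨ true = true
((A → A) ∨ (D → A)) → D = true → both = both
both ∈ {true, both}.

Yes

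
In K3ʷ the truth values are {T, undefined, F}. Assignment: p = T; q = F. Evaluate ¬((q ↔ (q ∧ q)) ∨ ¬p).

q ∧ q = F ∧ F = F
q ↔ (q ∧ q) = F ↔ F = T
¬p = ¬T = F
(q ↔ (q ∧ q)) ∨ ¬p = T ∨ F = T
¬((q ↔ (q ∧ q)) ∨ ¬p) = ¬T = F

F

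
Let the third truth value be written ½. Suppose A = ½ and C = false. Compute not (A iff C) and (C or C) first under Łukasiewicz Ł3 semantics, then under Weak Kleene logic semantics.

false; ½

In Łukasiewicz Ł3: A iff C = ½ iff false = ½  [1 − |½−0|]
not (A iff C) = not ½ = ½
C or C = false or false = false
not (A iff C) and (C or C) = ½ and false = false
In Weak Kleene logic: A iff C = ½ iff false = ½
not (A iff C) = not ½ = ½
C or C = false or false = false
not (A iff C) and (C or C) = ½ and false = ½
They differ because Łukasiewicz Ł3 and Weak Kleene logic treat ½ differently under the binary connectives.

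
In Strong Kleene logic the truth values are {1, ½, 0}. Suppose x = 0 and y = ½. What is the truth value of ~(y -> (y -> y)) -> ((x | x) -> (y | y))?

y -> y = ½ -> ½ = ½
y -> (y -> y) = ½ -> ½ = ½
~(y -> (y -> y)) = ~½ = ½
x | x = 0 | 0 = 0
y | y = ½ | ½ = ½
(x | x) -> (y | y) = 0 -> ½ = 1
~(y -> (y -> y)) -> ((x | x) -> (y | y)) = ½ -> 1 = 1

1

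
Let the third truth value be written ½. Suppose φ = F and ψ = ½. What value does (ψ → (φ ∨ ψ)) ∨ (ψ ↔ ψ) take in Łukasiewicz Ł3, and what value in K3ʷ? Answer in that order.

In Łukasiewicz Ł3: φ ∨ ψ = F ∨ ½ = ½
ψ → (φ ∨ ψ) = ½ → ½ = T  [min(1, 1−½+½)]
ψ ↔ ψ = ½ ↔ ½ = T
(ψ → (φ ∨ ψ)) ∨ (ψ ↔ ψ) = T ∨ T = T
In K3ʷ: φ ∨ ψ = F ∨ ½ = ½
ψ → (φ ∨ ψ) = ½ → ½ = ½
ψ ↔ ψ = ½ ↔ ½ = ½
(ψ → (φ ∨ ψ)) ∨ (ψ ↔ ψ) = ½ ∨ ½ = ½
They differ because Łukasiewicz Ł3 and K3ʷ treat ½ differently under the binary connectives.

T; ½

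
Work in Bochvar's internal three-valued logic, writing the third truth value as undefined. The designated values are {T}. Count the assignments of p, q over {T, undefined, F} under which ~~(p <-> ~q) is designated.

Designated under: (p=T, q=F); (p=F, q=T).

2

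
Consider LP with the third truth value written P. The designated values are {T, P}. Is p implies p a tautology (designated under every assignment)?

Every assignment of p over {T, P, F} gives a value in {T, P}.
In particular, with p=P: p implies p = P.

Yes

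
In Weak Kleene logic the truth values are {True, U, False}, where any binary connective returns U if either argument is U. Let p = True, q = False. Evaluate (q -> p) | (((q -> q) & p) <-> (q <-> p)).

q -> p = False -> True = True
q -> q = False -> False = True
(q -> q) & p = True & True = True
q <-> p = False <-> True = False
((q -> q) & p) <-> (q <-> p) = True <-> False = False
(q -> p) | (((q -> q) & p) <-> (q <-> p)) = True | False = True

True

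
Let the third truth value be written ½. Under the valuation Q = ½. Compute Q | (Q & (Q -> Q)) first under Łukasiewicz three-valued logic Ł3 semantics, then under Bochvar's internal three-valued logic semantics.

½; ½

In Łukasiewicz three-valued logic Ł3: Q -> Q = ½ -> ½ = True  [min(1, 1−½+½)]
Q & (Q -> Q) = ½ & True = ½
Q | (Q & (Q -> Q)) = ½ | ½ = ½
In Bochvar's internal three-valued logic: Q -> Q = ½ -> ½ = ½  [any arg is the third value ⇒ result is the third value]
Q & (Q -> Q) = ½ & ½ = ½
Q | (Q & (Q -> Q)) = ½ | ½ = ½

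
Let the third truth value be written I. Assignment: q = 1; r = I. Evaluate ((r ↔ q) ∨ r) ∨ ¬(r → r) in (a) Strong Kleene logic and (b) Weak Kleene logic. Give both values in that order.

I; I

In Strong Kleene logic: r ↔ q = I ↔ 1 = I
(r ↔ q) ∨ r = I ∨ I = I
r → r = I → I = I  [¬I ∨ I]
¬(r → r) = ¬I = I
((r ↔ q) ∨ r) ∨ ¬(r → r) = I ∨ I = I
In Weak Kleene logic: r ↔ q = I ↔ 1 = I
(r ↔ q) ∨ r = I ∨ I = I
r → r = I → I = I  [any arg is the third value ⇒ result is the third value]
¬(r → r) = ¬I = I
((r ↔ q) ∨ r) ∨ ¬(r → r) = I ∨ I = I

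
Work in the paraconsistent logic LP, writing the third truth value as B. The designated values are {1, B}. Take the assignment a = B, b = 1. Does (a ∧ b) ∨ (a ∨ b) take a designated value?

a ∧ b = B ∧ 1 = B
a ∨ b = B ∨ 1 = 1
(a ∧ b) ∨ (a ∨ b) = B ∨ 1 = 1
1 ∈ {1, B}.

Yes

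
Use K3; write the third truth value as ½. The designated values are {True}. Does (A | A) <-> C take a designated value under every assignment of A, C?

Countermodel: A=True, C=½ gives ½, which is not designated.

No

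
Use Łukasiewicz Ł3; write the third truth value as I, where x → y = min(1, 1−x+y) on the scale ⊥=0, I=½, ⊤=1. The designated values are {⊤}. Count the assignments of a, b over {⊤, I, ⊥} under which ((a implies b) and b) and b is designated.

3

Designated under: (a=⊤, b=⊤); (a=I, b=⊤); (a=⊥, b=⊤).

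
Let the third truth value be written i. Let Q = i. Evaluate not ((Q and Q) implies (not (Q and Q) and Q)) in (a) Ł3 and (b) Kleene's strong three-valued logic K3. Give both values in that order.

In Ł3: Q and Q = i and i = i
Q and Q = i and i = i
not (Q and Q) = not i = i
not (Q and Q) and Q = i and i = i
(Q and Q) implies (not (Q and Q) and Q) = i implies i = True
not ((Q and Q) implies (not (Q and Q) and Q)) = not True = False
In Kleene's strong three-valued logic K3: Q and Q = i and i = i
Q and Q = i and i = i
not (Q and Q) = not i = i
not (Q and Q) and Q = i and i = i
(Q and Q) implies (not (Q and Q) and Q) = i implies i = i
not ((Q and Q) implies (not (Q and Q) and Q)) = not i = i
They differ because Ł3 and Kleene's strong three-valued logic K3 treat i differently under implication.

False; i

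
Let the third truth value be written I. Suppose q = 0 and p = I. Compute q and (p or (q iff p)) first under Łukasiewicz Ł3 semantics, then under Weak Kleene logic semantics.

In Łukasiewicz Ł3: q iff p = 0 iff I = I
p or (q iff p) = I or I = I
q and (p or (q iff p)) = 0 and I = 0
In Weak Kleene logic: q iff p = 0 iff I = I
p or (q iff p) = I or I = I
q and (p or (q iff p)) = 0 and I = I
They differ because Łukasiewicz Ł3 and Weak Kleene logic treat I differently under the binary connectives.

0; I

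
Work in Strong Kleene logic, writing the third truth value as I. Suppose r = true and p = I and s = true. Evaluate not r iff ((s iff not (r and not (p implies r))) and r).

false

not r = not true = false
p implies r = I implies true = true  [not I or true]
not (p implies r) = not true = false
r and not (p implies r) = true and false = false
not (r and not (p implies r)) = not false = true
s iff not (r and not (p implies r)) = true iff true = true
(s iff not (r and not (p implies r))) and r = true and true = true
not r iff ((s iff not (r and not (p implies r))) and r) = false iff true = false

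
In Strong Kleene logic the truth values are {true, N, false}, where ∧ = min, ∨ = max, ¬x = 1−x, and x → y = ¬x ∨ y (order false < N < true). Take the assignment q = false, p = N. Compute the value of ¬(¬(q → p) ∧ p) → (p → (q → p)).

q → p = false → N = true  [¬false ∨ N]
¬(q → p) = ¬true = false
¬(q → p) ∧ p = false ∧ N = false
¬(¬(q → p) ∧ p) = ¬false = true
q → p = false → N = true
p → (q → p) = N → true = true
¬(¬(q → p) ∧ p) → (p → (q → p)) = true → true = true

true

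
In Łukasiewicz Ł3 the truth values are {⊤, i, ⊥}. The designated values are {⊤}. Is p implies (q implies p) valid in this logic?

Every assignment of p, q over {⊤, i, ⊥} gives a value in {⊤}.
In particular, with p=i, q=i: p implies (q implies p) = ⊤.

Yes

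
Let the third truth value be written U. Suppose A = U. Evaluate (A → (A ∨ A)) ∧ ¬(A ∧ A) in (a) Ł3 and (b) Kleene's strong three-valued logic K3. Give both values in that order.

U; U

In Ł3: A ∨ A = U ∨ U = U
A → (A ∨ A) = U → U = 1  [min(1, 1−½+½)]
A ∧ A = U ∧ U = U
¬(A ∧ A) = ¬U = U
(A → (A ∨ A)) ∧ ¬(A ∧ A) = 1 ∧ U = U
In Kleene's strong three-valued logic K3: A ∨ A = U ∨ U = U
A → (A ∨ A) = U → U = U  [¬U ∨ U]
A ∧ A = U ∧ U = U
¬(A ∧ A) = ¬U = U
(A → (A ∨ A)) ∧ ¬(A ∧ A) = U ∧ U = U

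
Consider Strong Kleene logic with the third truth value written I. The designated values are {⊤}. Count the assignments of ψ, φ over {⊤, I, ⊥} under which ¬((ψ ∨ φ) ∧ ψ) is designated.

3

Designated under: (ψ=⊥, φ=⊤); (ψ=⊥, φ=I); (ψ=⊥, φ=⊥).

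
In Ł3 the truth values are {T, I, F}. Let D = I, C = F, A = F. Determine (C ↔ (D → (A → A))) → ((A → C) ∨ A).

T

A → A = F → F = T
D → (A → A) = I → T = T  [min(1, 1−½+1)]
C ↔ (D → (A → A)) = F ↔ T = F
A → C = F → F = T
(A → C) ∨ A = T ∨ F = T
(C ↔ (D → (A → A))) → ((A → C) ∨ A) = F → T = T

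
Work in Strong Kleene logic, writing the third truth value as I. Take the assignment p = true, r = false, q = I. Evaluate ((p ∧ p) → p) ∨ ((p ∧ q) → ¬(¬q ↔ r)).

true

p ∧ p = true ∧ true = true
(p ∧ p) → p = true → true = true
p ∧ q = true ∧ I = I
¬q = ¬I = I
¬q ↔ r = I ↔ false = I
¬(¬q ↔ r) = ¬I = I
(p ∧ q) → ¬(¬q ↔ r) = I → I = I  [¬I ∨ I]
((p ∧ p) → p) ∨ ((p ∧ q) → ¬(¬q ↔ r)) = true ∨ I = true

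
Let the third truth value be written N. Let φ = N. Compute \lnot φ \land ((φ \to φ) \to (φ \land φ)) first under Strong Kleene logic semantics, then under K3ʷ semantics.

N; N

In Strong Kleene logic: \lnot φ = \lnot N = N
φ \to φ = N \to N = N  [\lnot N \lor N]
φ \land φ = N \land N = N
(φ \to φ) \to (φ \land φ) = N \to N = N
\lnot φ \land ((φ \to φ) \to (φ \land φ)) = N \land N = N
In K3ʷ: \lnot φ = \lnot N = N
φ \to φ = N \to N = N  [any arg is the third value ⇒ result is the third value]
φ \land φ = N \land N = N
(φ \to φ) \to (φ \land φ) = N \to N = N
\lnot φ \land ((φ \to φ) \to (φ \land φ)) = N \land N = N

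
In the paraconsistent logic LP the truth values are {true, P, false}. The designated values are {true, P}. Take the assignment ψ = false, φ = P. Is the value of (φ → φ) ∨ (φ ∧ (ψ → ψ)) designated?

φ → φ = P → P = P  [¬P ∨ P]
ψ → ψ = false → false = true
φ ∧ (ψ → ψ) = P ∧ true = P
(φ → φ) ∨ (φ ∧ (ψ → ψ)) = P ∨ P = P
P ∈ {true, P}.

Yes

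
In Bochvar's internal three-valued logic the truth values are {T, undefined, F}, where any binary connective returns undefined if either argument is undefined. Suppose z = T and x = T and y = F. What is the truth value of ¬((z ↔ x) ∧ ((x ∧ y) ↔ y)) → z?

z ↔ x = T ↔ T = T
x ∧ y = T ∧ F = F
(x ∧ y) ↔ y = F ↔ F = T
(z ↔ x) ∧ ((x ∧ y) ↔ y) = T ∧ T = T
¬((z ↔ x) ∧ ((x ∧ y) ↔ y)) = ¬T = F
¬((z ↔ x) ∧ ((x ∧ y) ↔ y)) → z = F → T = T

T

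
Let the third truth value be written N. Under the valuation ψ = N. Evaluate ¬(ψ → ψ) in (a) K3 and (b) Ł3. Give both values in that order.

N; false

In K3: ψ → ψ = N → N = N  [¬N ∨ N]
¬(ψ → ψ) = ¬N = N
In Ł3: ψ → ψ = N → N = true  [min(1, 1−½+½)]
¬(ψ → ψ) = ¬true = false
They differ because K3 and Ł3 treat N differently under implication.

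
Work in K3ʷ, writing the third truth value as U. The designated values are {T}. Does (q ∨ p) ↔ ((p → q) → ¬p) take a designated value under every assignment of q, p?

No

Countermodel: q=T, p=T gives F, which is not designated.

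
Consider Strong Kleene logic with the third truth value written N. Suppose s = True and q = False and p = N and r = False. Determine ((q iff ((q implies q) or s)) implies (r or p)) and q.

q implies q = False implies False = True
(q implies q) or s = True or True = True
q iff ((q implies q) or s) = False iff True = False
r or p = False or N = N
(q iff ((q implies q) or s)) implies (r or p) = False implies N = True  [not False or N]
((q iff ((q implies q) or s)) implies (r or p)) and q = True and False = False

False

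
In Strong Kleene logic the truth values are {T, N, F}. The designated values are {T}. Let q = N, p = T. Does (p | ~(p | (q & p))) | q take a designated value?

Yes

q & p = N & T = N
p | (q & p) = T | N = T
~(p | (q & p)) = ~T = F
p | ~(p | (q & p)) = T | F = T
(p | ~(p | (q & p))) | q = T | N = T
T ∈ {T}.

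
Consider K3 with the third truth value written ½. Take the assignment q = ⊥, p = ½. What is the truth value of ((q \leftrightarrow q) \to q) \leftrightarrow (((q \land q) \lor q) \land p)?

⊤

q \leftrightarrow q = ⊥ \leftrightarrow ⊥ = ⊤
(q \leftrightarrow q) \to q = ⊤ \to ⊥ = ⊥
q \land q = ⊥ \land ⊥ = ⊥
(q \land q) \lor q = ⊥ \lor ⊥ = ⊥
((q \land q) \lor q) \land p = ⊥ \land ½ = ⊥
((q \leftrightarrow q) \to q) \leftrightarrow (((q \land q) \lor q) \land p) = ⊥ \leftrightarrow ⊥ = ⊤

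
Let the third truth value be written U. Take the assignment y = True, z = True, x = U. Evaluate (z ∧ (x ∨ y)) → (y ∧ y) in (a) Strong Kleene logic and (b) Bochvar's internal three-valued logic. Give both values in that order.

In Strong Kleene logic: x ∨ y = U ∨ True = True
z ∧ (x ∨ y) = True ∧ True = True
y ∧ y = True ∧ True = True
(z ∧ (x ∨ y)) → (y ∧ y) = True → True = True
In Bochvar's internal three-valued logic: x ∨ y = U ∨ True = U
z ∧ (x ∨ y) = True ∧ U = U
y ∧ y = True ∧ True = True
(z ∧ (x ∨ y)) → (y ∧ y) = U → True = U  [any arg is the third value ⇒ result is the third value]
They differ because Strong Kleene logic and Bochvar's internal three-valued logic treat U differently under the binary connectives.

True; U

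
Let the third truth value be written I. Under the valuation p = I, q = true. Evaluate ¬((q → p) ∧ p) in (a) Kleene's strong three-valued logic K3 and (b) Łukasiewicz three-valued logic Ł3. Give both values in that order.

In Kleene's strong three-valued logic K3: q → p = true → I = I  [¬true ∨ I]
(q → p) ∧ p = I ∧ I = I
¬((q → p) ∧ p) = ¬I = I
In Łukasiewicz three-valued logic Ł3: q → p = true → I = I
(q → p) ∧ p = I ∧ I = I
¬((q → p) ∧ p) = ¬I = I

I; I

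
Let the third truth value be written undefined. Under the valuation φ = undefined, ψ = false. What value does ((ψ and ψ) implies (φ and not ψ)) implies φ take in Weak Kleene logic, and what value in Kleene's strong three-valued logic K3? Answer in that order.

undefined; undefined

In Weak Kleene logic: ψ and ψ = false and false = false
not ψ = not false = true
φ and not ψ = undefined and true = undefined
(ψ and ψ) implies (φ and not ψ) = false implies undefined = undefined  [any arg is the third value ⇒ result is the third value]
((ψ and ψ) implies (φ and not ψ)) implies φ = undefined implies undefined = undefined
In Kleene's strong three-valued logic K3: ψ and ψ = false and false = false
not ψ = not false = true
φ and not ψ = undefined and true = undefined
(ψ and ψ) implies (φ and not ψ) = false implies undefined = true  [not false or undefined]
((ψ and ψ) implies (φ and not ψ)) implies φ = true implies undefined = undefined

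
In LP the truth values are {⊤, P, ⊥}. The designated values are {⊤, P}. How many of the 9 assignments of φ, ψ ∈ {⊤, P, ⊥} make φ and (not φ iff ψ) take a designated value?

Of the 9 assignments, 5 give a value in {⊤, P}.

5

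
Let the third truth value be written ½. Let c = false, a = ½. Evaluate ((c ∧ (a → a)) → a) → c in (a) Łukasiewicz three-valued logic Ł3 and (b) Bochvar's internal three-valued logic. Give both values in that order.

In Łukasiewicz three-valued logic Ł3: a → a = ½ → ½ = true  [min(1, 1−½+½)]
c ∧ (a → a) = false ∧ true = false
(c ∧ (a → a)) → a = false → ½ = true
((c ∧ (a → a)) → a) → c = true → false = false
In Bochvar's internal three-valued logic: a → a = ½ → ½ = ½
c ∧ (a → a) = false ∧ ½ = ½
(c ∧ (a → a)) → a = ½ → ½ = ½
((c ∧ (a → a)) → a) → c = ½ → false = ½
They differ because Łukasiewicz three-valued logic Ł3 and Bochvar's internal three-valued logic treat ½ differently under the binary connectives.

false; ½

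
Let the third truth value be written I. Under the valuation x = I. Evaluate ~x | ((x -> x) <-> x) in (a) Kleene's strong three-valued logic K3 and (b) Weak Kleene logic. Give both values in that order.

I; I

In Kleene's strong three-valued logic K3: ~x = ~I = I
x -> x = I -> I = I  [~I | I]
(x -> x) <-> x = I <-> I = I
~x | ((x -> x) <-> x) = I | I = I
In Weak Kleene logic: ~x = ~I = I
x -> x = I -> I = I
(x -> x) <-> x = I <-> I = I
~x | ((x -> x) <-> x) = I | I = I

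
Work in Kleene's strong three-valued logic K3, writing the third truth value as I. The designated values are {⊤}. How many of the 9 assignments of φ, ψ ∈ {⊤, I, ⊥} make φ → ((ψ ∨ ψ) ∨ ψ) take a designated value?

Of the 9 assignments, 5 give a value in {⊤}.

5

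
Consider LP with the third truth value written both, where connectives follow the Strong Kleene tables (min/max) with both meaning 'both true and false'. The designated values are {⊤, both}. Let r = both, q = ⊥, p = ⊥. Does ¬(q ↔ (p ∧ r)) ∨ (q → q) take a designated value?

p ∧ r = ⊥ ∧ both = ⊥
q ↔ (p ∧ r) = ⊥ ↔ ⊥ = ⊤
¬(q ↔ (p ∧ r)) = ¬⊤ = ⊥
q → q = ⊥ → ⊥ = ⊤
¬(q ↔ (p ∧ r)) ∨ (q → q) = ⊥ ∨ ⊤ = ⊤
⊤ ∈ {⊤, both}.

Yes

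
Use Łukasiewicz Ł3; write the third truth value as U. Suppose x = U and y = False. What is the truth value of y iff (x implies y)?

U

x implies y = U implies False = U
y iff (x implies y) = False iff U = U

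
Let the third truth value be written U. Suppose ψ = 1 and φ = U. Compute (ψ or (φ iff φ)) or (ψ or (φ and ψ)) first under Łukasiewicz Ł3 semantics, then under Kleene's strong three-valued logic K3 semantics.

In Łukasiewicz Ł3: φ iff φ = U iff U = 1  [1 − |½−½|]
ψ or (φ iff φ) = 1 or 1 = 1
φ and ψ = U and 1 = U
ψ or (φ and ψ) = 1 or U = 1
(ψ or (φ iff φ)) or (ψ or (φ and ψ)) = 1 or 1 = 1
In Kleene's strong three-valued logic K3: φ iff φ = U iff U = U
ψ or (φ iff φ) = 1 or U = 1
φ and ψ = U and 1 = U
ψ or (φ and ψ) = 1 or U = 1
(ψ or (φ iff φ)) or (ψ or (φ and ψ)) = 1 or 1 = 1

1; 1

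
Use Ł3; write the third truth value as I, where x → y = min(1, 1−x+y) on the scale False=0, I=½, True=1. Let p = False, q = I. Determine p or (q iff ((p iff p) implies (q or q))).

True

p iff p = False iff False = True
q or q = I or I = I
(p iff p) implies (q or q) = True implies I = I  [min(1, 1−1+½)]
q iff ((p iff p) implies (q or q)) = I iff I = True
p or (q iff ((p iff p) implies (q or q))) = False or True = True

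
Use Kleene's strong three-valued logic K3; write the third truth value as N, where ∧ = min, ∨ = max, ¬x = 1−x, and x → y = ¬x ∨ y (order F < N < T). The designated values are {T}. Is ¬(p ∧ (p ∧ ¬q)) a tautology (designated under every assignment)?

Countermodel: p=T, q=N gives N, which is not designated.

No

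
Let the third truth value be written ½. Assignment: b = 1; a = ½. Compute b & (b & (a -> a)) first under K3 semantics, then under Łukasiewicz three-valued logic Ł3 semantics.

In K3: a -> a = ½ -> ½ = ½
b & (a -> a) = 1 & ½ = ½
b & (b & (a -> a)) = 1 & ½ = ½
In Łukasiewicz three-valued logic Ł3: a -> a = ½ -> ½ = 1
b & (a -> a) = 1 & 1 = 1
b & (b & (a -> a)) = 1 & 1 = 1
They differ because K3 and Łukasiewicz three-valued logic Ł3 treat ½ differently under implication.

½; 1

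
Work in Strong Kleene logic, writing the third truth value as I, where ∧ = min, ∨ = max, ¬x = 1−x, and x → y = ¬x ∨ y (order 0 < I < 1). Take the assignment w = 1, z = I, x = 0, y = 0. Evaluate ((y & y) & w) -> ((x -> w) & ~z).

1

y & y = 0 & 0 = 0
(y & y) & w = 0 & 1 = 0
x -> w = 0 -> 1 = 1
~z = ~I = I
(x -> w) & ~z = 1 & I = I
((y & y) & w) -> ((x -> w) & ~z) = 0 -> I = 1  [~0 | I]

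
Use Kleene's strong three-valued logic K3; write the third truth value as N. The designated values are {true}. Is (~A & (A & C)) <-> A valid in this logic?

Countermodel: A=true, C=true gives false, which is not designated.

No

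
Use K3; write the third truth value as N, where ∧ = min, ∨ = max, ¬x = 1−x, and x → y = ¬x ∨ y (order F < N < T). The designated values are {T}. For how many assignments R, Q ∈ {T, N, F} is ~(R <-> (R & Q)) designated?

1

Designated under: (R=T, Q=F).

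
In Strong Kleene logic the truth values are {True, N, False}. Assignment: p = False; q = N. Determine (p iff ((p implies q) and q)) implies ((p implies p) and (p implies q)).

True

p implies q = False implies N = True
(p implies q) and q = True and N = N
p iff ((p implies q) and q) = False iff N = N
p implies p = False implies False = True
p implies q = False implies N = True
(p implies p) and (p implies q) = True and True = True
(p iff ((p implies q) and q)) implies ((p implies p) and (p implies q)) = N implies True = True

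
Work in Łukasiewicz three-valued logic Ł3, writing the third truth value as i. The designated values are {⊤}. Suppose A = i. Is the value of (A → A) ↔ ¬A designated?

A → A = i → i = ⊤  [min(1, 1−½+½)]
¬A = ¬i = i
(A → A) ↔ ¬A = ⊤ ↔ i = i
i ∉ {⊤}.

No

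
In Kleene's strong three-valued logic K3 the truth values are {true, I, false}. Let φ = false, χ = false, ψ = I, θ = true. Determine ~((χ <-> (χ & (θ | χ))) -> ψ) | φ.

I

θ | χ = true | false = true
χ & (θ | χ) = false & true = false
χ <-> (χ & (θ | χ)) = false <-> false = true
(χ <-> (χ & (θ | χ))) -> ψ = true -> I = I  [~true | I]
~((χ <-> (χ & (θ | χ))) -> ψ) = ~I = I
~((χ <-> (χ & (θ | χ))) -> ψ) | φ = I | false = I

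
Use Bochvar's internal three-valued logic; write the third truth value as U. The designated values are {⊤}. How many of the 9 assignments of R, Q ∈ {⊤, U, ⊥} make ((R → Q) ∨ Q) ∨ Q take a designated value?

Designated under: (R=⊤, Q=⊤); (R=⊥, Q=⊤); (R=⊥, Q=⊥).

3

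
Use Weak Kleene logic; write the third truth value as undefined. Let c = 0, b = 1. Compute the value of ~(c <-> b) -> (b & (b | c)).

c <-> b = 0 <-> 1 = 0
~(c <-> b) = ~0 = 1
b | c = 1 | 0 = 1
b & (b | c) = 1 & 1 = 1
~(c <-> b) -> (b & (b | c)) = 1 -> 1 = 1

1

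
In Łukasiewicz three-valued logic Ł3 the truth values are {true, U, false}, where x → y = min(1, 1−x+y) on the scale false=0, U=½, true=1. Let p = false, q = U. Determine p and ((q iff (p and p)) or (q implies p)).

false

p and p = false and false = false
q iff (p and p) = U iff false = U  [1 − |½−0|]
q implies p = U implies false = U
(q iff (p and p)) or (q implies p) = U or U = U
p and ((q iff (p and p)) or (q implies p)) = false and U = false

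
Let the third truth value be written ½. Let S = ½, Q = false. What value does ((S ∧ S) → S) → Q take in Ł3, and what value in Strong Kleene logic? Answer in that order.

false; ½

In Ł3: S ∧ S = ½ ∧ ½ = ½
(S ∧ S) → S = ½ → ½ = true  [min(1, 1−½+½)]
((S ∧ S) → S) → Q = true → false = false
In Strong Kleene logic: S ∧ S = ½ ∧ ½ = ½
(S ∧ S) → S = ½ → ½ = ½
((S ∧ S) → S) → Q = ½ → false = ½
They differ because Ł3 and Strong Kleene logic treat ½ differently under implication.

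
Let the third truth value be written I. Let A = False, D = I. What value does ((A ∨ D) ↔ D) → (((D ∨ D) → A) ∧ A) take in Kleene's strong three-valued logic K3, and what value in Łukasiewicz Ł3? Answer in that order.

In Kleene's strong three-valued logic K3: A ∨ D = False ∨ I = I
(A ∨ D) ↔ D = I ↔ I = I
D ∨ D = I ∨ I = I
(D ∨ D) → A = I → False = I  [¬I ∨ False]
((D ∨ D) → A) ∧ A = I ∧ False = False
((A ∨ D) ↔ D) → (((D ∨ D) → A) ∧ A) = I → False = I
In Łukasiewicz Ł3: A ∨ D = False ∨ I = I
(A ∨ D) ↔ D = I ↔ I = True  [1 − |½−½|]
D ∨ D = I ∨ I = I
(D ∨ D) → A = I → False = I
((D ∨ D) → A) ∧ A = I ∧ False = False
((A ∨ D) ↔ D) → (((D ∨ D) → A) ∧ A) = True → False = False
They differ because Kleene's strong three-valued logic K3 and Łukasiewicz Ł3 treat I differently under implication.

I; False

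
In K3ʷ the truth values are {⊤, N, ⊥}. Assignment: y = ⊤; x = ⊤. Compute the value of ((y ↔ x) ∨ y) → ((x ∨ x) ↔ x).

⊤

y ↔ x = ⊤ ↔ ⊤ = ⊤
(y ↔ x) ∨ y = ⊤ ∨ ⊤ = ⊤
x ∨ x = ⊤ ∨ ⊤ = ⊤
(x ∨ x) ↔ x = ⊤ ↔ ⊤ = ⊤
((y ↔ x) ∨ y) → ((x ∨ x) ↔ x) = ⊤ → ⊤ = ⊤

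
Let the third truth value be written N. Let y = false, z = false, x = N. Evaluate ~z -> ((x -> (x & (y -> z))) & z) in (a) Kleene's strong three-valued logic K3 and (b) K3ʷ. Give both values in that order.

In Kleene's strong three-valued logic K3: ~z = ~false = true
y -> z = false -> false = true
x & (y -> z) = N & true = N
x -> (x & (y -> z)) = N -> N = N
(x -> (x & (y -> z))) & z = N & false = false
~z -> ((x -> (x & (y -> z))) & z) = true -> false = false
In K3ʷ: ~z = ~false = true
y -> z = false -> false = true
x & (y -> z) = N & true = N
x -> (x & (y -> z)) = N -> N = N  [any arg is the third value ⇒ result is the third value]
(x -> (x & (y -> z))) & z = N & false = N
~z -> ((x -> (x & (y -> z))) & z) = true -> N = N
They differ because Kleene's strong three-valued logic K3 and K3ʷ treat N differently under the binary connectives.

false; N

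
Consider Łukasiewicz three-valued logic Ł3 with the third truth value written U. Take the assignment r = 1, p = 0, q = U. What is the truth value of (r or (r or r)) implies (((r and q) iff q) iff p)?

r or r = 1 or 1 = 1
r or (r or r) = 1 or 1 = 1
r and q = 1 and U = U
(r and q) iff q = U iff U = 1  [1 − |½−½|]
((r and q) iff q) iff p = 1 iff 0 = 0
(r or (r or r)) implies (((r and q) iff q) iff p) = 1 implies 0 = 0

0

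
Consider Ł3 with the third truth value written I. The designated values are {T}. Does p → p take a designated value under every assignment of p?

Yes

Every assignment of p over {T, I, F} gives a value in {T}.
In particular, with p=I: p → p = T.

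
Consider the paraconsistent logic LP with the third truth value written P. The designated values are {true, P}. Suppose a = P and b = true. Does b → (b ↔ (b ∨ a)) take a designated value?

b ∨ a = true ∨ P = true
b ↔ (b ∨ a) = true ↔ true = true
b → (b ↔ (b ∨ a)) = true → true = true
true ∈ {true, P}.

Yes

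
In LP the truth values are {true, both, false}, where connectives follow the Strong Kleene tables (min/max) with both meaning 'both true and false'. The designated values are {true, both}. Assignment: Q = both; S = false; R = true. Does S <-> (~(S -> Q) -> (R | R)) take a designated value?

No

S -> Q = false -> both = true  [~false | both]
~(S -> Q) = ~true = false
R | R = true | true = true
~(S -> Q) -> (R | R) = false -> true = true
S <-> (~(S -> Q) -> (R | R)) = false <-> true = false
false ∉ {true, both}.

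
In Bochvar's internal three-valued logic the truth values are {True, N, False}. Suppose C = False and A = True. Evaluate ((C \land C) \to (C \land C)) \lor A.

True

C \land C = False \land False = False
C \land C = False \land False = False
(C \land C) \to (C \land C) = False \to False = True
((C \land C) \to (C \land C)) \lor A = True \lor True = True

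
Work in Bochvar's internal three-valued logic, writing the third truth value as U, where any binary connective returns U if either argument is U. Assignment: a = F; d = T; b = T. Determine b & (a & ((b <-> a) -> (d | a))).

F

b <-> a = T <-> F = F
d | a = T | F = T
(b <-> a) -> (d | a) = F -> T = T
a & ((b <-> a) -> (d | a)) = F & T = F
b & (a & ((b <-> a) -> (d | a))) = T & F = F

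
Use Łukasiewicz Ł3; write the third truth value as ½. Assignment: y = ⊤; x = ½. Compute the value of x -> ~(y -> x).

y -> x = ⊤ -> ½ = ½
~(y -> x) = ~½ = ½
x -> ~(y -> x) = ½ -> ½ = ⊤

⊤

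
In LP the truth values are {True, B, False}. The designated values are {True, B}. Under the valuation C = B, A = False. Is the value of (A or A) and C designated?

No

A or A = False or False = False
(A or A) and C = False and B = False
False ∉ {True, B}.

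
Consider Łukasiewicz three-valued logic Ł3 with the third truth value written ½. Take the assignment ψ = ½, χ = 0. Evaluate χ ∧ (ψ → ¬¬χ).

0

¬χ = ¬0 = 1
¬¬χ = ¬1 = 0
ψ → ¬¬χ = ½ → 0 = ½
χ ∧ (ψ → ¬¬χ) = 0 ∧ ½ = 0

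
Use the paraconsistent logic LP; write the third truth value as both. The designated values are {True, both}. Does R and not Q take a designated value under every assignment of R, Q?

Countermodel: R=True, Q=True gives False, which is not designated.

No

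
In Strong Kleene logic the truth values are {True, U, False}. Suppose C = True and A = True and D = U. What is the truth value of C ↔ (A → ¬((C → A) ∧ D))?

U

C → A = True → True = True
(C → A) ∧ D = True ∧ U = U
¬((C → A) ∧ D) = ¬U = U
A → ¬((C → A) ∧ D) = True → U = U
C ↔ (A → ¬((C → A) ∧ D)) = True ↔ U = U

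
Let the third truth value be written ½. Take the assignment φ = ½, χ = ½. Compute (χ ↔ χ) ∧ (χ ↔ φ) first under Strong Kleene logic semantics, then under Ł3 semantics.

In Strong Kleene logic: χ ↔ χ = ½ ↔ ½ = ½
χ ↔ φ = ½ ↔ ½ = ½
(χ ↔ χ) ∧ (χ ↔ φ) = ½ ∧ ½ = ½
In Ł3: χ ↔ χ = ½ ↔ ½ = 1  [1 − |½−½|]
χ ↔ φ = ½ ↔ ½ = 1
(χ ↔ χ) ∧ (χ ↔ φ) = 1 ∧ 1 = 1
They differ because Strong Kleene logic and Ł3 treat ½ differently under implication.

½; 1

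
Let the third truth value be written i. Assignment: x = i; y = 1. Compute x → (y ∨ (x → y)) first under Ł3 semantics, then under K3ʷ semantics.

1; i

In Ł3: x → y = i → 1 = 1  [min(1, 1−½+1)]
y ∨ (x → y) = 1 ∨ 1 = 1
x → (y ∨ (x → y)) = i → 1 = 1
In K3ʷ: x → y = i → 1 = i  [any arg is the third value ⇒ result is the third value]
y ∨ (x → y) = 1 ∨ i = i
x → (y ∨ (x → y)) = i → i = i
They differ because Ł3 and K3ʷ treat i differently under the binary connectives.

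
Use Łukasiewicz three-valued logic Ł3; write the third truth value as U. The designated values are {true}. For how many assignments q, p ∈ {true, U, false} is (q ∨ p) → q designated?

6

Of the 9 assignments, 6 give a value in {true}.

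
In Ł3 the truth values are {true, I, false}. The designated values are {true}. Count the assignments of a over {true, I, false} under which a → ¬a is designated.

a=true: false ·
a=I: true ✓
a=false: true ✓

2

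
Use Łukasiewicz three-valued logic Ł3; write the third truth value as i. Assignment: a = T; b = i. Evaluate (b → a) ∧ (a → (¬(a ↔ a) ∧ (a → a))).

b → a = i → T = T
a ↔ a = T ↔ T = T
¬(a ↔ a) = ¬T = F
a → a = T → T = T
¬(a ↔ a) ∧ (a → a) = F ∧ T = F
a → (¬(a ↔ a) ∧ (a → a)) = T → F = F
(b → a) ∧ (a → (¬(a ↔ a) ∧ (a → a))) = T ∧ F = F

F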